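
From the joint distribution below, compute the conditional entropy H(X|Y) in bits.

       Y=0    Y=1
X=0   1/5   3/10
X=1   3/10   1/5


H(X|Y) = Σ_y p(y) H(X|Y=y)
  p(Y=0) = 1/2, H(X|Y=0) = 0.9710
  p(Y=1) = 1/2, H(X|Y=1) = 0.9710
H(X|Y) = 0.5000×0.9710 + 0.5000×0.9710 = 0.9710 bits


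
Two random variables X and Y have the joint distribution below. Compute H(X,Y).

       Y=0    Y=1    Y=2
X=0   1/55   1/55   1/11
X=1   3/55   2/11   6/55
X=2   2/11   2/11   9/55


H(X,Y) = -Σ p(x,y) log₂ p(x,y)
  p(0,0)=1/55: -0.0182 × log₂(0.0182) = 0.1051
  p(0,1)=1/55: -0.0182 × log₂(0.0182) = 0.1051
  p(0,2)=1/11: -0.0909 × log₂(0.0909) = 0.3145
  p(1,0)=3/55: -0.0545 × log₂(0.0545) = 0.2289
  p(1,1)=2/11: -0.1818 × log₂(0.1818) = 0.4472
  p(1,2)=6/55: -0.1091 × log₂(0.1091) = 0.3487
  p(2,0)=2/11: -0.1818 × log₂(0.1818) = 0.4472
  p(2,1)=2/11: -0.1818 × log₂(0.1818) = 0.4472
  p(2,2)=9/55: -0.1636 × log₂(0.1636) = 0.4273
H(X,Y) = 2.8712 bits


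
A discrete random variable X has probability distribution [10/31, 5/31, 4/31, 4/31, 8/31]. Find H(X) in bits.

H(X) = -Σ p(x) log₂ p(x)
  -10/31 × log₂(10/31) = 0.5265
  -5/31 × log₂(5/31) = 0.4246
  -4/31 × log₂(4/31) = 0.3812
  -4/31 × log₂(4/31) = 0.3812
  -8/31 × log₂(8/31) = 0.5043
H(X) = 2.2178 bits


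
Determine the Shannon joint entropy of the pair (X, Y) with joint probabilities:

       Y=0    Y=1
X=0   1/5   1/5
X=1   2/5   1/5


H(X,Y) = -Σ p(x,y) log₂ p(x,y)
  p(0,0)=1/5: -0.2000 × log₂(0.2000) = 0.4644
  p(0,1)=1/5: -0.2000 × log₂(0.2000) = 0.4644
  p(1,0)=2/5: -0.4000 × log₂(0.4000) = 0.5288
  p(1,1)=1/5: -0.2000 × log₂(0.2000) = 0.4644
H(X,Y) = 1.9219 bits


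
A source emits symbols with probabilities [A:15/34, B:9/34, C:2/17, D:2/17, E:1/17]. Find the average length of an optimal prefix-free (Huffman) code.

Huffman tree construction:
Combine smallest probabilities repeatedly
Resulting codes:
  A: 0 (length 1)
  B: 10 (length 2)
  C: 1111 (length 4)
  D: 110 (length 3)
  E: 1110 (length 4)
Average length = Σ p(s) × length(s) = 2.0294 bits


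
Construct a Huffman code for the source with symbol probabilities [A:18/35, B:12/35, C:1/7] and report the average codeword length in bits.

Huffman tree construction:
Combine smallest probabilities repeatedly
Resulting codes:
  A: 1 (length 1)
  B: 01 (length 2)
  C: 00 (length 2)
Average length = Σ p(s) × length(s) = 1.4857 bits


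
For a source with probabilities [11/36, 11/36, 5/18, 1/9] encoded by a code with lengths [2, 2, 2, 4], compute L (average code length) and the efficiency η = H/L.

Average length L = Σ p_i × l_i = 2.2222 bits
Entropy H = 1.9108 bits
Efficiency η = H/L × 100% = 85.99%


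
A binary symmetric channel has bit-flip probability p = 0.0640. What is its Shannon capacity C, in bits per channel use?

For BSC with error probability p:
C = 1 - H(p) where H(p) is binary entropy
H(0.0640) = -0.0640 × log₂(0.0640) - 0.9360 × log₂(0.9360)
H(p) = 0.3431
C = 1 - 0.3431 = 0.6569 bits/use


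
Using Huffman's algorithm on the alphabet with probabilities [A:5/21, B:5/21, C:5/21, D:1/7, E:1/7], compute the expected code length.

Huffman tree construction:
Combine smallest probabilities repeatedly
Resulting codes:
  A: 00 (length 2)
  B: 01 (length 2)
  C: 10 (length 2)
  D: 110 (length 3)
  E: 111 (length 3)
Average length = Σ p(s) × length(s) = 2.2857 bits


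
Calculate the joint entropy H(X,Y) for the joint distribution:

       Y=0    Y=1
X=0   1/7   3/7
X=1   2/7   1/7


H(X,Y) = -Σ p(x,y) log₂ p(x,y)
  p(0,0)=1/7: -0.1429 × log₂(0.1429) = 0.4011
  p(0,1)=3/7: -0.4286 × log₂(0.4286) = 0.5239
  p(1,0)=2/7: -0.2857 × log₂(0.2857) = 0.5164
  p(1,1)=1/7: -0.1429 × log₂(0.1429) = 0.4011
H(X,Y) = 1.8424 bits


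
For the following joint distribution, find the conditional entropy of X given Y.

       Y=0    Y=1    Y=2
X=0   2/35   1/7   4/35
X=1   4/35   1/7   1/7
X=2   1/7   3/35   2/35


H(X|Y) = Σ_y p(y) H(X|Y=y)
  p(Y=0) = 11/35, H(X|Y=0) = 1.4949
  p(Y=1) = 13/35, H(X|Y=1) = 1.5486
  p(Y=2) = 11/35, H(X|Y=2) = 1.4949
H(X|Y) = 0.3143×1.4949 + 0.3714×1.5486 + 0.3143×1.4949 = 1.5149 bits


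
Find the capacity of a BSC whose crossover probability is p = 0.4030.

For BSC with error probability p:
C = 1 - H(p) where H(p) is binary entropy
H(0.4030) = -0.4030 × log₂(0.4030) - 0.5970 × log₂(0.5970)
H(p) = 0.9727
C = 1 - 0.9727 = 0.0273 bits/use


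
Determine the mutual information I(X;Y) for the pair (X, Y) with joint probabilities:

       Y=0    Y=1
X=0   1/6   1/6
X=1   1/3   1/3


H(X) = 0.9183, H(Y) = 1.0000, H(X,Y) = 1.9183
I(X;Y) = H(X) + H(Y) - H(X,Y) = 0.0000 bits


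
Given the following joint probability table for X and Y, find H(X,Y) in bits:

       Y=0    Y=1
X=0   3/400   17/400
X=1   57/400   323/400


H(X,Y) = -Σ p(x,y) log₂ p(x,y)
  p(0,0)=3/400: -0.0075 × log₂(0.0075) = 0.0529
  p(0,1)=17/400: -0.0425 × log₂(0.0425) = 0.1936
  p(1,0)=57/400: -0.1425 × log₂(0.1425) = 0.4006
  p(1,1)=323/400: -0.8075 × log₂(0.8075) = 0.2491
H(X,Y) = 0.8962 bits


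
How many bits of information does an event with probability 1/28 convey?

Information content I(x) = -log₂(p(x))
I = -log₂(1/28) = -log₂(0.0357)
I = 4.8074 bits


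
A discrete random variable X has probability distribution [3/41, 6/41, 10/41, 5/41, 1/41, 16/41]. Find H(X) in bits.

H(X) = -Σ p(x) log₂ p(x)
  -3/41 × log₂(3/41) = 0.2760
  -6/41 × log₂(6/41) = 0.4057
  -10/41 × log₂(10/41) = 0.4965
  -5/41 × log₂(5/41) = 0.3702
  -1/41 × log₂(1/41) = 0.1307
  -16/41 × log₂(16/41) = 0.5298
H(X) = 2.2089 bits


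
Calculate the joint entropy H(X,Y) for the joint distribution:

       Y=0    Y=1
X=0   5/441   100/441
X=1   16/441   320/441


H(X,Y) = -Σ p(x,y) log₂ p(x,y)
  p(0,0)=5/441: -0.0113 × log₂(0.0113) = 0.0733
  p(0,1)=100/441: -0.2268 × log₂(0.2268) = 0.4854
  p(1,0)=16/441: -0.0363 × log₂(0.0363) = 0.1736
  p(1,1)=320/441: -0.7256 × log₂(0.7256) = 0.3358
H(X,Y) = 1.0681 bits


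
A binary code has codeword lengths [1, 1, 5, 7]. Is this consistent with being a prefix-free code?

Kraft inequality: Σ 2^(-l_i) ≤ 1 for prefix-free code
Calculating: 2^(-1) + 2^(-1) + 2^(-5) + 2^(-7)
= 0.5 + 0.5 + 0.03125 + 0.0078125
= 1.0391
Since 1.0391 > 1, prefix-free code does not exist


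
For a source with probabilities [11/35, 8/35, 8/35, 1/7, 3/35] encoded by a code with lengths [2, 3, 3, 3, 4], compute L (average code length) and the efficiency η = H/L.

Average length L = Σ p_i × l_i = 2.7714 bits
Entropy H = 2.2030 bits
Efficiency η = H/L × 100% = 79.49%


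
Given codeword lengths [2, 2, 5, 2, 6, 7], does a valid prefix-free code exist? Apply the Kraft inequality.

Kraft inequality: Σ 2^(-l_i) ≤ 1 for prefix-free code
Calculating: 2^(-2) + 2^(-2) + 2^(-5) + 2^(-2) + 2^(-6) + 2^(-7)
= 0.25 + 0.25 + 0.03125 + 0.25 + 0.015625 + 0.0078125
= 0.8047
Since 0.8047 ≤ 1, prefix-free code exists


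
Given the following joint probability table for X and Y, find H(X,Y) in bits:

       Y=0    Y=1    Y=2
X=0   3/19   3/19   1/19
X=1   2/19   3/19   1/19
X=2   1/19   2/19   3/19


H(X,Y) = -Σ p(x,y) log₂ p(x,y)
  p(0,0)=3/19: -0.1579 × log₂(0.1579) = 0.4205
  p(0,1)=3/19: -0.1579 × log₂(0.1579) = 0.4205
  p(0,2)=1/19: -0.0526 × log₂(0.0526) = 0.2236
  p(1,0)=2/19: -0.1053 × log₂(0.1053) = 0.3419
  p(1,1)=3/19: -0.1579 × log₂(0.1579) = 0.4205
  p(1,2)=1/19: -0.0526 × log₂(0.0526) = 0.2236
  p(2,0)=1/19: -0.0526 × log₂(0.0526) = 0.2236
  p(2,1)=2/19: -0.1053 × log₂(0.1053) = 0.3419
  p(2,2)=3/19: -0.1579 × log₂(0.1579) = 0.4205
H(X,Y) = 3.0364 bits


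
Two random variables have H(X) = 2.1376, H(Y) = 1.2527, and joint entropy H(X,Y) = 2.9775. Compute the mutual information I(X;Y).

I(X;Y) = H(X) + H(Y) - H(X,Y)
I(X;Y) = 2.1376 + 1.2527 - 2.9775 = 0.4128 bits


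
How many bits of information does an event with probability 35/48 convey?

Information content I(x) = -log₂(p(x))
I = -log₂(35/48) = -log₂(0.7292)
I = 0.4557 bits


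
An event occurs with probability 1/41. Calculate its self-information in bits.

Information content I(x) = -log₂(p(x))
I = -log₂(1/41) = -log₂(0.0244)
I = 5.3576 bits


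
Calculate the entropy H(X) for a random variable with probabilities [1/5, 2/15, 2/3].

H(X) = -Σ p(x) log₂ p(x)
  -1/5 × log₂(1/5) = 0.4644
  -2/15 × log₂(2/15) = 0.3876
  -2/3 × log₂(2/3) = 0.3900
H(X) = 1.2419 bits


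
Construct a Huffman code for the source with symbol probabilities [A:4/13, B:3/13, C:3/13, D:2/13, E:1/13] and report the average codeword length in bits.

Huffman tree construction:
Combine smallest probabilities repeatedly
Resulting codes:
  A: 11 (length 2)
  B: 00 (length 2)
  C: 01 (length 2)
  D: 101 (length 3)
  E: 100 (length 3)
Average length = Σ p(s) × length(s) = 2.2308 bits


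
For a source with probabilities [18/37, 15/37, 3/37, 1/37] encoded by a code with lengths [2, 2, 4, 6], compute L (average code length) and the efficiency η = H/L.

Average length L = Σ p_i × l_i = 2.2703 bits
Entropy H = 1.4685 bits
Efficiency η = H/L × 100% = 64.68%


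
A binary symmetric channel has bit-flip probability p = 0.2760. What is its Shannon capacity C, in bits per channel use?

For BSC with error probability p:
C = 1 - H(p) where H(p) is binary entropy
H(0.2760) = -0.2760 × log₂(0.2760) - 0.7240 × log₂(0.7240)
H(p) = 0.8499
C = 1 - 0.8499 = 0.1501 bits/use


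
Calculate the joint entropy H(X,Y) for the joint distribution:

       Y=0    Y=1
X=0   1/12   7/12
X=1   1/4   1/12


H(X,Y) = -Σ p(x,y) log₂ p(x,y)
  p(0,0)=1/12: -0.0833 × log₂(0.0833) = 0.2987
  p(0,1)=7/12: -0.5833 × log₂(0.5833) = 0.4536
  p(1,0)=1/4: -0.2500 × log₂(0.2500) = 0.5000
  p(1,1)=1/12: -0.0833 × log₂(0.0833) = 0.2987
H(X,Y) = 1.5511 bits


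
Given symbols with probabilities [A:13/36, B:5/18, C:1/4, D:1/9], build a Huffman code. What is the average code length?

Huffman tree construction:
Combine smallest probabilities repeatedly
Resulting codes:
  A: 11 (length 2)
  B: 10 (length 2)
  C: 01 (length 2)
  D: 00 (length 2)
Average length = Σ p(s) × length(s) = 2.0000 bits


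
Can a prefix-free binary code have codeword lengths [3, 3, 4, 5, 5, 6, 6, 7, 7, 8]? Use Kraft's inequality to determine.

Kraft inequality: Σ 2^(-l_i) ≤ 1 for prefix-free code
Calculating: 2^(-3) + 2^(-3) + 2^(-4) + 2^(-5) + 2^(-5) + 2^(-6) + 2^(-6) + 2^(-7) + 2^(-7) + 2^(-8)
= 0.125 + 0.125 + 0.0625 + 0.03125 + 0.03125 + 0.015625 + 0.015625 + 0.0078125 + 0.0078125 + 0.00390625
= 0.4258
Since 0.4258 ≤ 1, prefix-free code exists


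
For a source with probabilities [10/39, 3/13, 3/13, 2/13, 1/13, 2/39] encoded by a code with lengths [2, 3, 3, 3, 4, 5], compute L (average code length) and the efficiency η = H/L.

Average length L = Σ p_i × l_i = 2.9231 bits
Entropy H = 2.3997 bits
Efficiency η = H/L × 100% = 82.09%


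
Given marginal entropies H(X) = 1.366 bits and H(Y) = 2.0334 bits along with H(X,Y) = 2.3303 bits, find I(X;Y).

I(X;Y) = H(X) + H(Y) - H(X,Y)
I(X;Y) = 1.366 + 2.0334 - 2.3303 = 1.0691 bits


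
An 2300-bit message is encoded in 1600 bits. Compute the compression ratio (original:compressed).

Compression ratio = Original / Compressed
= 2300 / 1600 = 1.44:1


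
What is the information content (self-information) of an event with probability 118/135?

Information content I(x) = -log₂(p(x))
I = -log₂(118/135) = -log₂(0.8741)
I = 0.1942 bits


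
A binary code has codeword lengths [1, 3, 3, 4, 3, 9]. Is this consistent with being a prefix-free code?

Kraft inequality: Σ 2^(-l_i) ≤ 1 for prefix-free code
Calculating: 2^(-1) + 2^(-3) + 2^(-3) + 2^(-4) + 2^(-3) + 2^(-9)
= 0.5 + 0.125 + 0.125 + 0.0625 + 0.125 + 0.001953125
= 0.9395
Since 0.9395 ≤ 1, prefix-free code exists


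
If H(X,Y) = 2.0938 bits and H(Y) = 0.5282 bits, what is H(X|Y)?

Chain rule: H(X,Y) = H(X|Y) + H(Y)
H(X|Y) = H(X,Y) - H(Y) = 2.0938 - 0.5282 = 1.5656 bits


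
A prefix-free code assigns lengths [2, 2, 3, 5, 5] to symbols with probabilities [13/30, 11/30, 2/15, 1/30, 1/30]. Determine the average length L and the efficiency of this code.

Average length L = Σ p_i × l_i = 2.3333 bits
Entropy H = 1.7682 bits
Efficiency η = H/L × 100% = 75.78%


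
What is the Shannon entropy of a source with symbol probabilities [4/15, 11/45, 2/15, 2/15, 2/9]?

H(X) = -Σ p(x) log₂ p(x)
  -4/15 × log₂(4/15) = 0.5085
  -11/45 × log₂(11/45) = 0.4968
  -2/15 × log₂(2/15) = 0.3876
  -2/15 × log₂(2/15) = 0.3876
  -2/9 × log₂(2/9) = 0.4822
H(X) = 2.2627 bits


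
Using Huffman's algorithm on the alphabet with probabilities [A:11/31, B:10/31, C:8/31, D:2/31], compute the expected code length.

Huffman tree construction:
Combine smallest probabilities repeatedly
Resulting codes:
  A: 0 (length 1)
  B: 10 (length 2)
  C: 111 (length 3)
  D: 110 (length 3)
Average length = Σ p(s) × length(s) = 1.9677 bits


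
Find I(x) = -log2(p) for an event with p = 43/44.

Information content I(x) = -log₂(p(x))
I = -log₂(43/44) = -log₂(0.9773)
I = 0.0332 bits


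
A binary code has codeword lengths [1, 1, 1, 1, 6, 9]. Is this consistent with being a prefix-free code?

Kraft inequality: Σ 2^(-l_i) ≤ 1 for prefix-free code
Calculating: 2^(-1) + 2^(-1) + 2^(-1) + 2^(-1) + 2^(-6) + 2^(-9)
= 0.5 + 0.5 + 0.5 + 0.5 + 0.015625 + 0.001953125
= 2.0176
Since 2.0176 > 1, prefix-free code does not exist


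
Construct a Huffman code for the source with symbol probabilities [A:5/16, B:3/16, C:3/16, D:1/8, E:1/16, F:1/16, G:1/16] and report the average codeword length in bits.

Huffman tree construction:
Combine smallest probabilities repeatedly
Resulting codes:
  A: 10 (length 2)
  B: 111 (length 3)
  C: 00 (length 2)
  D: 011 (length 3)
  E: 1100 (length 4)
  F: 1101 (length 4)
  G: 010 (length 3)
Average length = Σ p(s) × length(s) = 2.6250 bits


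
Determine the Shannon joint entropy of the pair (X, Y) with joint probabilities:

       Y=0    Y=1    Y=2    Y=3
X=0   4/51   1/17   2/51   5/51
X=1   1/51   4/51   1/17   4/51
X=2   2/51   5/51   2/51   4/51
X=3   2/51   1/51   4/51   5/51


H(X,Y) = -Σ p(x,y) log₂ p(x,y)
  p(0,0)=4/51: -0.0784 × log₂(0.0784) = 0.2880
  p(0,1)=1/17: -0.0588 × log₂(0.0588) = 0.2404
  p(0,2)=2/51: -0.0392 × log₂(0.0392) = 0.1832
  p(0,3)=5/51: -0.0980 × log₂(0.0980) = 0.3285
  p(1,0)=1/51: -0.0196 × log₂(0.0196) = 0.1112
  p(1,1)=4/51: -0.0784 × log₂(0.0784) = 0.2880
  p(1,2)=1/17: -0.0588 × log₂(0.0588) = 0.2404
  p(1,3)=4/51: -0.0784 × log₂(0.0784) = 0.2880
  p(2,0)=2/51: -0.0392 × log₂(0.0392) = 0.1832
  p(2,1)=5/51: -0.0980 × log₂(0.0980) = 0.3285
  p(2,2)=2/51: -0.0392 × log₂(0.0392) = 0.1832
  p(2,3)=4/51: -0.0784 × log₂(0.0784) = 0.2880
  p(3,0)=2/51: -0.0392 × log₂(0.0392) = 0.1832
  p(3,1)=1/51: -0.0196 × log₂(0.0196) = 0.1112
  p(3,2)=4/51: -0.0784 × log₂(0.0784) = 0.2880
  p(3,3)=5/51: -0.0980 × log₂(0.0980) = 0.3285
H(X,Y) = 3.8619 bits


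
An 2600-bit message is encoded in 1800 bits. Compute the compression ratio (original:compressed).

Compression ratio = Original / Compressed
= 2600 / 1800 = 1.44:1


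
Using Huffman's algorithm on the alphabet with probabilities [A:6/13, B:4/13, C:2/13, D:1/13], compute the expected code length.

Huffman tree construction:
Combine smallest probabilities repeatedly
Resulting codes:
  A: 0 (length 1)
  B: 11 (length 2)
  C: 101 (length 3)
  D: 100 (length 3)
Average length = Σ p(s) × length(s) = 1.7692 bits


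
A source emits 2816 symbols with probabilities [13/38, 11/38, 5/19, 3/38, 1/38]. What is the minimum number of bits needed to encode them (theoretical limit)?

Entropy H = 1.9813 bits/symbol
Minimum bits = H × n = 1.9813 × 2816
= 5579.21 bits


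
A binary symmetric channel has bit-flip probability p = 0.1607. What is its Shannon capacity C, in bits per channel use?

For BSC with error probability p:
C = 1 - H(p) where H(p) is binary entropy
H(0.1607) = -0.1607 × log₂(0.1607) - 0.8393 × log₂(0.8393)
H(p) = 0.6360
C = 1 - 0.6360 = 0.3640 bits/use


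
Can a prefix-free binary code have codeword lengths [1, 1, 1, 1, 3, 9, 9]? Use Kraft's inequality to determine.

Kraft inequality: Σ 2^(-l_i) ≤ 1 for prefix-free code
Calculating: 2^(-1) + 2^(-1) + 2^(-1) + 2^(-1) + 2^(-3) + 2^(-9) + 2^(-9)
= 0.5 + 0.5 + 0.5 + 0.5 + 0.125 + 0.001953125 + 0.001953125
= 2.1289
Since 2.1289 > 1, prefix-free code does not exist


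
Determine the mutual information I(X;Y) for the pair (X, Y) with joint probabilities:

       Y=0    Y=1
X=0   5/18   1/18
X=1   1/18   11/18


H(X) = 0.9183, H(Y) = 0.9183, H(X,Y) = 1.4108
I(X;Y) = H(X) + H(Y) - H(X,Y) = 0.4257 bits


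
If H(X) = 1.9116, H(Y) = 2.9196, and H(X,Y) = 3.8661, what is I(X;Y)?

I(X;Y) = H(X) + H(Y) - H(X,Y)
I(X;Y) = 1.9116 + 2.9196 - 3.8661 = 0.9651 bits


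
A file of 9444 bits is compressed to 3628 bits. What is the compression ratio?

Compression ratio = Original / Compressed
= 9444 / 3628 = 2.60:1


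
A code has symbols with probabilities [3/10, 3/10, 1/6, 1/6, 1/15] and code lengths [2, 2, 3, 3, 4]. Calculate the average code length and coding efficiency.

Average length L = Σ p_i × l_i = 2.4667 bits
Entropy H = 2.1643 bits
Efficiency η = H/L × 100% = 87.74%


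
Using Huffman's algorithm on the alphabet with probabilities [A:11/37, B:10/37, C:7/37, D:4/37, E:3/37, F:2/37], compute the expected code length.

Huffman tree construction:
Combine smallest probabilities repeatedly
Resulting codes:
  A: 11 (length 2)
  B: 10 (length 2)
  C: 00 (length 2)
  D: 010 (length 3)
  E: 0111 (length 4)
  F: 0110 (length 4)
Average length = Σ p(s) × length(s) = 2.3784 bits


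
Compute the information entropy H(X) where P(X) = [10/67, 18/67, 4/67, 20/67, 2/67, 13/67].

H(X) = -Σ p(x) log₂ p(x)
  -10/67 × log₂(10/67) = 0.4096
  -18/67 × log₂(18/67) = 0.5094
  -4/67 × log₂(4/67) = 0.2428
  -20/67 × log₂(20/67) = 0.5206
  -2/67 × log₂(2/67) = 0.1512
  -13/67 × log₂(13/67) = 0.4590
H(X) = 2.2926 bits


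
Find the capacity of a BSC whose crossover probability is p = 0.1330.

For BSC with error probability p:
C = 1 - H(p) where H(p) is binary entropy
H(0.1330) = -0.1330 × log₂(0.1330) - 0.8670 × log₂(0.8670)
H(p) = 0.5656
C = 1 - 0.5656 = 0.4344 bits/use


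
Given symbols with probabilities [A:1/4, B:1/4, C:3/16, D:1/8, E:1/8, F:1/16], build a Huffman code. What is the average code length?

Huffman tree construction:
Combine smallest probabilities repeatedly
Resulting codes:
  A: 01 (length 2)
  B: 10 (length 2)
  C: 111 (length 3)
  D: 001 (length 3)
  E: 110 (length 3)
  F: 000 (length 3)
Average length = Σ p(s) × length(s) = 2.5000 bits


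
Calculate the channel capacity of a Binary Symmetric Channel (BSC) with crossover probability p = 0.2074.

For BSC with error probability p:
C = 1 - H(p) where H(p) is binary entropy
H(0.2074) = -0.2074 × log₂(0.2074) - 0.7926 × log₂(0.7926)
H(p) = 0.7365
C = 1 - 0.7365 = 0.2635 bits/use


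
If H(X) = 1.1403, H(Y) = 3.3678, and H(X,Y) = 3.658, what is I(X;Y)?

I(X;Y) = H(X) + H(Y) - H(X,Y)
I(X;Y) = 1.1403 + 3.3678 - 3.658 = 0.8501 bits


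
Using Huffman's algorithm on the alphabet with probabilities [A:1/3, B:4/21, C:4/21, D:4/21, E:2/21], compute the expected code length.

Huffman tree construction:
Combine smallest probabilities repeatedly
Resulting codes:
  A: 11 (length 2)
  B: 101 (length 3)
  C: 00 (length 2)
  D: 01 (length 2)
  E: 100 (length 3)
Average length = Σ p(s) × length(s) = 2.2857 bits


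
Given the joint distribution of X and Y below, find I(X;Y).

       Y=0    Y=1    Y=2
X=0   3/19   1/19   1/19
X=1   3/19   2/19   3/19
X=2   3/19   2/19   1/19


H(X) = 1.5574, H(Y) = 1.5243, H(X,Y) = 3.0364
I(X;Y) = H(X) + H(Y) - H(X,Y) = 0.0454 bits


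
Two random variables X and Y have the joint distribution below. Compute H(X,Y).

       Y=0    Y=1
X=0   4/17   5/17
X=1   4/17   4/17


H(X,Y) = -Σ p(x,y) log₂ p(x,y)
  p(0,0)=4/17: -0.2353 × log₂(0.2353) = 0.4912
  p(0,1)=5/17: -0.2941 × log₂(0.2941) = 0.5193
  p(1,0)=4/17: -0.2353 × log₂(0.2353) = 0.4912
  p(1,1)=4/17: -0.2353 × log₂(0.2353) = 0.4912
H(X,Y) = 1.9928 bits


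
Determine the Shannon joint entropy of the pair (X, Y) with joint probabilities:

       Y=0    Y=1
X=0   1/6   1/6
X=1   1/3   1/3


H(X,Y) = -Σ p(x,y) log₂ p(x,y)
  p(0,0)=1/6: -0.1667 × log₂(0.1667) = 0.4308
  p(0,1)=1/6: -0.1667 × log₂(0.1667) = 0.4308
  p(1,0)=1/3: -0.3333 × log₂(0.3333) = 0.5283
  p(1,1)=1/3: -0.3333 × log₂(0.3333) = 0.5283
H(X,Y) = 1.9183 bits


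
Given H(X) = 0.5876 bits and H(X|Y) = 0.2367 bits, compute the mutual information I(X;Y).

I(X;Y) = H(X) - H(X|Y)
I(X;Y) = 0.5876 - 0.2367 = 0.3509 bits


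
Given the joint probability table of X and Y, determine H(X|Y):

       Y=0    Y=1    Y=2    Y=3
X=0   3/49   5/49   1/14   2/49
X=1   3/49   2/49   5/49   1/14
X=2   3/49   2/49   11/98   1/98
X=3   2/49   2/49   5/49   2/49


H(X|Y) = Σ_y p(y) H(X|Y=y)
  p(Y=0) = 11/49, H(X|Y=0) = 1.9808
  p(Y=1) = 11/49, H(X|Y=1) = 1.8586
  p(Y=2) = 19/49, H(X|Y=2) = 1.9810
  p(Y=3) = 8/49, H(X|Y=3) = 1.7718
H(X|Y) = 0.2245×1.9808 + 0.2245×1.8586 + 0.3878×1.9810 + 0.1633×1.7718 = 1.9193 bits


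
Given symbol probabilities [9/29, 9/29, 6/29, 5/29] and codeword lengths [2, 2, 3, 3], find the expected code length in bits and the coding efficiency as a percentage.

Average length L = Σ p_i × l_i = 2.3793 bits
Entropy H = 1.9553 bits
Efficiency η = H/L × 100% = 82.18%


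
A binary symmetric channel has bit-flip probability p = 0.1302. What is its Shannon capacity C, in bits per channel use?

For BSC with error probability p:
C = 1 - H(p) where H(p) is binary entropy
H(0.1302) = -0.1302 × log₂(0.1302) - 0.8698 × log₂(0.8698)
H(p) = 0.5580
C = 1 - 0.5580 = 0.4420 bits/use


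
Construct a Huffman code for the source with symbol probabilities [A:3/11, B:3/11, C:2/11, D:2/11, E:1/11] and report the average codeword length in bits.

Huffman tree construction:
Combine smallest probabilities repeatedly
Resulting codes:
  A: 01 (length 2)
  B: 10 (length 2)
  C: 111 (length 3)
  D: 00 (length 2)
  E: 110 (length 3)
Average length = Σ p(s) × length(s) = 2.2727 bits


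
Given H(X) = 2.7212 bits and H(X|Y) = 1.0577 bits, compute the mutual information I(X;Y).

I(X;Y) = H(X) - H(X|Y)
I(X;Y) = 2.7212 - 1.0577 = 1.6635 bits


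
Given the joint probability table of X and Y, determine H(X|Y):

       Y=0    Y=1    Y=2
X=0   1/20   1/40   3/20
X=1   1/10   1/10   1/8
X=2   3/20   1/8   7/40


H(X|Y) = Σ_y p(y) H(X|Y=y)
  p(Y=0) = 3/10, H(X|Y=0) = 1.4591
  p(Y=1) = 1/4, H(X|Y=1) = 1.3610
  p(Y=2) = 9/20, H(X|Y=2) = 1.5715
H(X|Y) = 0.3000×1.4591 + 0.2500×1.3610 + 0.4500×1.5715 = 1.4852 bits


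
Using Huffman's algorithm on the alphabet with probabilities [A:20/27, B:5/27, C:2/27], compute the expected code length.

Huffman tree construction:
Combine smallest probabilities repeatedly
Resulting codes:
  A: 1 (length 1)
  B: 01 (length 2)
  C: 00 (length 2)
Average length = Σ p(s) × length(s) = 1.2593 bits


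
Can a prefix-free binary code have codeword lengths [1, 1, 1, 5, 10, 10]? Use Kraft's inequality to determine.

Kraft inequality: Σ 2^(-l_i) ≤ 1 for prefix-free code
Calculating: 2^(-1) + 2^(-1) + 2^(-1) + 2^(-5) + 2^(-10) + 2^(-10)
= 0.5 + 0.5 + 0.5 + 0.03125 + 0.0009765625 + 0.0009765625
= 1.5332
Since 1.5332 > 1, prefix-free code does not exist


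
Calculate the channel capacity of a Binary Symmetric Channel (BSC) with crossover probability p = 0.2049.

For BSC with error probability p:
C = 1 - H(p) where H(p) is binary entropy
H(0.2049) = -0.2049 × log₂(0.2049) - 0.7951 × log₂(0.7951)
H(p) = 0.7316
C = 1 - 0.7316 = 0.2684 bits/use


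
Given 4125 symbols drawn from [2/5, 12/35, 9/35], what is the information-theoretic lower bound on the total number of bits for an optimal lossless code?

Entropy H = 1.5621 bits/symbol
Minimum bits = H × n = 1.5621 × 4125
= 6443.61 bits


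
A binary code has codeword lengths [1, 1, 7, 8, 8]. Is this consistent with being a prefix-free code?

Kraft inequality: Σ 2^(-l_i) ≤ 1 for prefix-free code
Calculating: 2^(-1) + 2^(-1) + 2^(-7) + 2^(-8) + 2^(-8)
= 0.5 + 0.5 + 0.0078125 + 0.00390625 + 0.00390625
= 1.0156
Since 1.0156 > 1, prefix-free code does not exist


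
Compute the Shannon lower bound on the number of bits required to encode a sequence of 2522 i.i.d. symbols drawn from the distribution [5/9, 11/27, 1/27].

Entropy H = 1.1750 bits/symbol
Minimum bits = H × n = 1.1750 × 2522
= 2963.34 bits


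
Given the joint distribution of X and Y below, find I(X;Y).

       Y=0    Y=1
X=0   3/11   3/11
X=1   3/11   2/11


H(X) = 0.9940, H(Y) = 0.9940, H(X,Y) = 1.9808
I(X;Y) = H(X) + H(Y) - H(X,Y) = 0.0072 bits


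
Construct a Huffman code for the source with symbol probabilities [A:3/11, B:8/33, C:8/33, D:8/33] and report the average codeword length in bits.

Huffman tree construction:
Combine smallest probabilities repeatedly
Resulting codes:
  A: 11 (length 2)
  B: 00 (length 2)
  C: 01 (length 2)
  D: 10 (length 2)
Average length = Σ p(s) × length(s) = 2.0000 bits


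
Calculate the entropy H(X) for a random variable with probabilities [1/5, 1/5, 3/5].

H(X) = -Σ p(x) log₂ p(x)
  -1/5 × log₂(1/5) = 0.4644
  -1/5 × log₂(1/5) = 0.4644
  -3/5 × log₂(3/5) = 0.4422
H(X) = 1.3710 bits


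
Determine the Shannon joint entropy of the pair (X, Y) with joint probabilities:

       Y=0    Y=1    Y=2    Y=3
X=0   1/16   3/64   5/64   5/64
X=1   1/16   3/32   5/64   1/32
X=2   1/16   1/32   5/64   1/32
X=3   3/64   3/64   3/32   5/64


H(X,Y) = -Σ p(x,y) log₂ p(x,y)
  p(0,0)=1/16: -0.0625 × log₂(0.0625) = 0.2500
  p(0,1)=3/64: -0.0469 × log₂(0.0469) = 0.2070
  p(0,2)=5/64: -0.0781 × log₂(0.0781) = 0.2873
  p(0,3)=5/64: -0.0781 × log₂(0.0781) = 0.2873
  p(1,0)=1/16: -0.0625 × log₂(0.0625) = 0.2500
  p(1,1)=3/32: -0.0938 × log₂(0.0938) = 0.3202
  p(1,2)=5/64: -0.0781 × log₂(0.0781) = 0.2873
  p(1,3)=1/32: -0.0312 × log₂(0.0312) = 0.1562
  p(2,0)=1/16: -0.0625 × log₂(0.0625) = 0.2500
  p(2,1)=1/32: -0.0312 × log₂(0.0312) = 0.1562
  p(2,2)=5/64: -0.0781 × log₂(0.0781) = 0.2873
  p(2,3)=1/32: -0.0312 × log₂(0.0312) = 0.1562
  p(3,0)=3/64: -0.0469 × log₂(0.0469) = 0.2070
  p(3,1)=3/64: -0.0469 × log₂(0.0469) = 0.2070
  p(3,2)=3/32: -0.0938 × log₂(0.0938) = 0.3202
  p(3,3)=5/64: -0.0781 × log₂(0.0781) = 0.2873
H(X,Y) = 3.9167 bits


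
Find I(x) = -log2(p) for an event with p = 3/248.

Information content I(x) = -log₂(p(x))
I = -log₂(3/248) = -log₂(0.0121)
I = 6.3692 bits


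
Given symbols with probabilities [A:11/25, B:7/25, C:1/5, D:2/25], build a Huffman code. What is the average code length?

Huffman tree construction:
Combine smallest probabilities repeatedly
Resulting codes:
  A: 0 (length 1)
  B: 10 (length 2)
  C: 111 (length 3)
  D: 110 (length 3)
Average length = Σ p(s) × length(s) = 1.8400 bits


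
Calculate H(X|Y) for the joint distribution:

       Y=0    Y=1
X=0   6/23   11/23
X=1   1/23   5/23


H(X|Y) = Σ_y p(y) H(X|Y=y)
  p(Y=0) = 7/23, H(X|Y=0) = 0.5917
  p(Y=1) = 16/23, H(X|Y=1) = 0.8960
H(X|Y) = 0.3043×0.5917 + 0.6957×0.8960 = 0.8034 bits


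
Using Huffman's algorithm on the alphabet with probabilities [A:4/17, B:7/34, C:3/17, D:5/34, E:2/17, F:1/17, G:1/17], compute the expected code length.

Huffman tree construction:
Combine smallest probabilities repeatedly
Resulting codes:
  A: 01 (length 2)
  B: 00 (length 2)
  C: 111 (length 3)
  D: 110 (length 3)
  E: 100 (length 3)
  F: 1010 (length 4)
  G: 1011 (length 4)
Average length = Σ p(s) × length(s) = 2.6765 bits


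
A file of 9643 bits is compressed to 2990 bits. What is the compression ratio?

Compression ratio = Original / Compressed
= 9643 / 2990 = 3.23:1


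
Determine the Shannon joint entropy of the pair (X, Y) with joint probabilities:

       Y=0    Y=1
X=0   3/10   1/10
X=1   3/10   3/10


H(X,Y) = -Σ p(x,y) log₂ p(x,y)
  p(0,0)=3/10: -0.3000 × log₂(0.3000) = 0.5211
  p(0,1)=1/10: -0.1000 × log₂(0.1000) = 0.3322
  p(1,0)=3/10: -0.3000 × log₂(0.3000) = 0.5211
  p(1,1)=3/10: -0.3000 × log₂(0.3000) = 0.5211
H(X,Y) = 1.8955 bits


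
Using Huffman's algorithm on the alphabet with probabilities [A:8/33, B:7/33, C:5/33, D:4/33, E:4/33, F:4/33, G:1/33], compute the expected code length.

Huffman tree construction:
Combine smallest probabilities repeatedly
Resulting codes:
  A: 01 (length 2)
  B: 00 (length 2)
  C: 110 (length 3)
  D: 1111 (length 4)
  E: 100 (length 3)
  F: 101 (length 3)
  G: 1110 (length 4)
Average length = Σ p(s) × length(s) = 2.6970 bits


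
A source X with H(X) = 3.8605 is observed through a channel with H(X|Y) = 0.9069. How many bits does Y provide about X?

I(X;Y) = H(X) - H(X|Y)
I(X;Y) = 3.8605 - 0.9069 = 2.9536 bits


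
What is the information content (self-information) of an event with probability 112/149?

Information content I(x) = -log₂(p(x))
I = -log₂(112/149) = -log₂(0.7517)
I = 0.4118 bits


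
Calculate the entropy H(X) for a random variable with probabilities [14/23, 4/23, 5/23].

H(X) = -Σ p(x) log₂ p(x)
  -14/23 × log₂(14/23) = 0.4360
  -4/23 × log₂(4/23) = 0.4389
  -5/23 × log₂(5/23) = 0.4786
H(X) = 1.3534 bits


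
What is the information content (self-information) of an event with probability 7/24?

Information content I(x) = -log₂(p(x))
I = -log₂(7/24) = -log₂(0.2917)
I = 1.7776 bits


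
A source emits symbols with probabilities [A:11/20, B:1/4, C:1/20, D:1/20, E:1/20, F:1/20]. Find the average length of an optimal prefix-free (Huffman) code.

Huffman tree construction:
Combine smallest probabilities repeatedly
Resulting codes:
  A: 1 (length 1)
  B: 01 (length 2)
  C: 0000 (length 4)
  D: 0001 (length 4)
  E: 0010 (length 4)
  F: 0011 (length 4)
Average length = Σ p(s) × length(s) = 1.8500 bits


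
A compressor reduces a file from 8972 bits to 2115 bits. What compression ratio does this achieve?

Compression ratio = Original / Compressed
= 8972 / 2115 = 4.24:1


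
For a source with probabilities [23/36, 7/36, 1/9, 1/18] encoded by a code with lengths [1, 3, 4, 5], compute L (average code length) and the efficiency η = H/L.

Average length L = Σ p_i × l_i = 1.9444 bits
Entropy H = 1.4562 bits
Efficiency η = H/L × 100% = 74.89%


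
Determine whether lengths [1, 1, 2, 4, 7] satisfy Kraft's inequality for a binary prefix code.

Kraft inequality: Σ 2^(-l_i) ≤ 1 for prefix-free code
Calculating: 2^(-1) + 2^(-1) + 2^(-2) + 2^(-4) + 2^(-7)
= 0.5 + 0.5 + 0.25 + 0.0625 + 0.0078125
= 1.3203
Since 1.3203 > 1, prefix-free code does not exist


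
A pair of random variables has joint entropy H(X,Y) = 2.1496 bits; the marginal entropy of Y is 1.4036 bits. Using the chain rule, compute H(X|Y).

Chain rule: H(X,Y) = H(X|Y) + H(Y)
H(X|Y) = H(X,Y) - H(Y) = 2.1496 - 1.4036 = 0.746 bits


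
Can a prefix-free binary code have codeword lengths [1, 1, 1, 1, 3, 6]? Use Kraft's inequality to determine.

Kraft inequality: Σ 2^(-l_i) ≤ 1 for prefix-free code
Calculating: 2^(-1) + 2^(-1) + 2^(-1) + 2^(-1) + 2^(-3) + 2^(-6)
= 0.5 + 0.5 + 0.5 + 0.5 + 0.125 + 0.015625
= 2.1406
Since 2.1406 > 1, prefix-free code does not exist


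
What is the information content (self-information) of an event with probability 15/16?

Information content I(x) = -log₂(p(x))
I = -log₂(15/16) = -log₂(0.9375)
I = 0.0931 bits


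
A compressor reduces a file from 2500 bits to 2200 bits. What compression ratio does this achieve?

Compression ratio = Original / Compressed
= 2500 / 2200 = 1.14:1


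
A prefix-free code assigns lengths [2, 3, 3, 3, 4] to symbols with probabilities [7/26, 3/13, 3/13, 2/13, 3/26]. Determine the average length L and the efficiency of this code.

Average length L = Σ p_i × l_i = 2.8462 bits
Entropy H = 2.2610 bits
Efficiency η = H/L × 100% = 79.44%


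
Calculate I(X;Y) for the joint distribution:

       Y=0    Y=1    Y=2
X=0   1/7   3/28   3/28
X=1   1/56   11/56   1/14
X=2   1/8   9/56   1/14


H(X) = 1.5774, H(Y) = 1.5303, H(X,Y) = 2.9992
I(X;Y) = H(X) + H(Y) - H(X,Y) = 0.1085 bits


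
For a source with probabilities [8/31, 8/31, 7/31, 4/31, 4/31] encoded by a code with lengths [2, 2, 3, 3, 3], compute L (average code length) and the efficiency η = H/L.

Average length L = Σ p_i × l_i = 2.4839 bits
Entropy H = 2.2558 bits
Efficiency η = H/L × 100% = 90.82%


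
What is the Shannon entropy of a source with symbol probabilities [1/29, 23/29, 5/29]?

H(X) = -Σ p(x) log₂ p(x)
  -1/29 × log₂(1/29) = 0.1675
  -23/29 × log₂(23/29) = 0.2652
  -5/29 × log₂(5/29) = 0.4373
H(X) = 0.8700 bits


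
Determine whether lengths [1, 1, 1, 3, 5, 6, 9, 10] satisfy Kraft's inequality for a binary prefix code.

Kraft inequality: Σ 2^(-l_i) ≤ 1 for prefix-free code
Calculating: 2^(-1) + 2^(-1) + 2^(-1) + 2^(-3) + 2^(-5) + 2^(-6) + 2^(-9) + 2^(-10)
= 0.5 + 0.5 + 0.5 + 0.125 + 0.03125 + 0.015625 + 0.001953125 + 0.0009765625
= 1.6748
Since 1.6748 > 1, prefix-free code does not exist


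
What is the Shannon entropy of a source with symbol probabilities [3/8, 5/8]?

H(X) = -Σ p(x) log₂ p(x)
  -3/8 × log₂(3/8) = 0.5306
  -5/8 × log₂(5/8) = 0.4238
H(X) = 0.9544 bits


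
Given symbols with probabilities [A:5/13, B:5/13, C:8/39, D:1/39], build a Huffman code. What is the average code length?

Huffman tree construction:
Combine smallest probabilities repeatedly
Resulting codes:
  A: 11 (length 2)
  B: 0 (length 1)
  C: 101 (length 3)
  D: 100 (length 3)
Average length = Σ p(s) × length(s) = 1.8462 bits


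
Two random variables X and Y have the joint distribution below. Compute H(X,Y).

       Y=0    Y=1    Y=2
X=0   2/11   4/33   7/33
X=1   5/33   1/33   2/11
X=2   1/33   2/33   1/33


H(X,Y) = -Σ p(x,y) log₂ p(x,y)
  p(0,0)=2/11: -0.1818 × log₂(0.1818) = 0.4472
  p(0,1)=4/33: -0.1212 × log₂(0.1212) = 0.3690
  p(0,2)=7/33: -0.2121 × log₂(0.2121) = 0.4745
  p(1,0)=5/33: -0.1515 × log₂(0.1515) = 0.4125
  p(1,1)=1/33: -0.0303 × log₂(0.0303) = 0.1529
  p(1,2)=2/11: -0.1818 × log₂(0.1818) = 0.4472
  p(2,0)=1/33: -0.0303 × log₂(0.0303) = 0.1529
  p(2,1)=2/33: -0.0606 × log₂(0.0606) = 0.2451
  p(2,2)=1/33: -0.0303 × log₂(0.0303) = 0.1529
H(X,Y) = 2.8541 bits


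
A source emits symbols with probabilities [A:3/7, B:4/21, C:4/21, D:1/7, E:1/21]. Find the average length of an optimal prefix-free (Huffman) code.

Huffman tree construction:
Combine smallest probabilities repeatedly
Resulting codes:
  A: 0 (length 1)
  B: 110 (length 3)
  C: 111 (length 3)
  D: 101 (length 3)
  E: 100 (length 3)
Average length = Σ p(s) × length(s) = 2.1429 bits


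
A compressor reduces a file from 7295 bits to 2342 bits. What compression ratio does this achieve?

Compression ratio = Original / Compressed
= 7295 / 2342 = 3.11:1


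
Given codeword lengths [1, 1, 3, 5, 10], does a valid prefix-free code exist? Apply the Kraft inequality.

Kraft inequality: Σ 2^(-l_i) ≤ 1 for prefix-free code
Calculating: 2^(-1) + 2^(-1) + 2^(-3) + 2^(-5) + 2^(-10)
= 0.5 + 0.5 + 0.125 + 0.03125 + 0.0009765625
= 1.1572
Since 1.1572 > 1, prefix-free code does not exist


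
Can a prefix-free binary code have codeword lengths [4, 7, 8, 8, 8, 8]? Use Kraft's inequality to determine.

Kraft inequality: Σ 2^(-l_i) ≤ 1 for prefix-free code
Calculating: 2^(-4) + 2^(-7) + 2^(-8) + 2^(-8) + 2^(-8) + 2^(-8)
= 0.0625 + 0.0078125 + 0.00390625 + 0.00390625 + 0.00390625 + 0.00390625
= 0.0859
Since 0.0859 ≤ 1, prefix-free code exists


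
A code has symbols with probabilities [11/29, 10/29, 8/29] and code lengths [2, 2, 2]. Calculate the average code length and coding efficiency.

Average length L = Σ p_i × l_i = 2.0000 bits
Entropy H = 1.5727 bits
Efficiency η = H/L × 100% = 78.64%


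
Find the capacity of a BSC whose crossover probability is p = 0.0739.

For BSC with error probability p:
C = 1 - H(p) where H(p) is binary entropy
H(0.0739) = -0.0739 × log₂(0.0739) - 0.9261 × log₂(0.9261)
H(p) = 0.3803
C = 1 - 0.3803 = 0.6197 bits/use


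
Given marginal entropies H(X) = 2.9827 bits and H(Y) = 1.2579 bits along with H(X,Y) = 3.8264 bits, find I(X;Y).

I(X;Y) = H(X) + H(Y) - H(X,Y)
I(X;Y) = 2.9827 + 1.2579 - 3.8264 = 0.4142 bits


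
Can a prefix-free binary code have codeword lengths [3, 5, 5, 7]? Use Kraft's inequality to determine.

Kraft inequality: Σ 2^(-l_i) ≤ 1 for prefix-free code
Calculating: 2^(-3) + 2^(-5) + 2^(-5) + 2^(-7)
= 0.125 + 0.03125 + 0.03125 + 0.0078125
= 0.1953
Since 0.1953 ≤ 1, prefix-free code exists


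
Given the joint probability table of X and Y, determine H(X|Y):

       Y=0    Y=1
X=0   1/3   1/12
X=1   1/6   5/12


H(X|Y) = Σ_y p(y) H(X|Y=y)
  p(Y=0) = 1/2, H(X|Y=0) = 0.9183
  p(Y=1) = 1/2, H(X|Y=1) = 0.6500
H(X|Y) = 0.5000×0.9183 + 0.5000×0.6500 = 0.7842 bits


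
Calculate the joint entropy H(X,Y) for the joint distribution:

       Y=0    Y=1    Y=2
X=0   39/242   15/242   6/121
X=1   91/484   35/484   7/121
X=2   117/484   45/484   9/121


H(X,Y) = -Σ p(x,y) log₂ p(x,y)
  p(0,0)=39/242: -0.1612 × log₂(0.1612) = 0.4244
  p(0,1)=15/242: -0.0620 × log₂(0.0620) = 0.2487
  p(0,2)=6/121: -0.0496 × log₂(0.0496) = 0.2149
  p(1,0)=91/484: -0.1880 × log₂(0.1880) = 0.4533
  p(1,1)=35/484: -0.0723 × log₂(0.0723) = 0.2740
  p(1,2)=7/121: -0.0579 × log₂(0.0579) = 0.2379
  p(2,0)=117/484: -0.2417 × log₂(0.2417) = 0.4952
  p(2,1)=45/484: -0.0930 × log₂(0.0930) = 0.3186
  p(2,2)=9/121: -0.0744 × log₂(0.0744) = 0.2788
H(X,Y) = 2.9459 bits


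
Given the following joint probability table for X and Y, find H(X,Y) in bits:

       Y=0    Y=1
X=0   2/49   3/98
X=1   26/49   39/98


H(X,Y) = -Σ p(x,y) log₂ p(x,y)
  p(0,0)=2/49: -0.0408 × log₂(0.0408) = 0.1884
  p(0,1)=3/98: -0.0306 × log₂(0.0306) = 0.1540
  p(1,0)=26/49: -0.5306 × log₂(0.5306) = 0.4851
  p(1,1)=39/98: -0.3980 × log₂(0.3980) = 0.5290
H(X,Y) = 1.3565 bits


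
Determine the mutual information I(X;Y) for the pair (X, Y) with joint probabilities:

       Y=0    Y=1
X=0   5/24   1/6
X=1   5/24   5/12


H(X) = 0.9544, H(Y) = 0.9799, H(X,Y) = 1.9000
I(X;Y) = H(X) + H(Y) - H(X,Y) = 0.0343 bits


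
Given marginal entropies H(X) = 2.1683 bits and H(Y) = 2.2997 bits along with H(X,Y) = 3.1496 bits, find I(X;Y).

I(X;Y) = H(X) + H(Y) - H(X,Y)
I(X;Y) = 2.1683 + 2.2997 - 3.1496 = 1.3184 bits


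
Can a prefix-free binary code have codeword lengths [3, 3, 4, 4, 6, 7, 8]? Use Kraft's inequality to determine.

Kraft inequality: Σ 2^(-l_i) ≤ 1 for prefix-free code
Calculating: 2^(-3) + 2^(-3) + 2^(-4) + 2^(-4) + 2^(-6) + 2^(-7) + 2^(-8)
= 0.125 + 0.125 + 0.0625 + 0.0625 + 0.015625 + 0.0078125 + 0.00390625
= 0.4023
Since 0.4023 ≤ 1, prefix-free code exists


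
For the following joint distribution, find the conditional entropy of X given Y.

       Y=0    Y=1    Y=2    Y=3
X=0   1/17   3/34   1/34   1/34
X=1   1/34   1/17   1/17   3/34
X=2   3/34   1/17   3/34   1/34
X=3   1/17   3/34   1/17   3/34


H(X|Y) = Σ_y p(y) H(X|Y=y)
  p(Y=0) = 4/17, H(X|Y=0) = 1.9056
  p(Y=1) = 5/17, H(X|Y=1) = 1.9710
  p(Y=2) = 4/17, H(X|Y=2) = 1.9056
  p(Y=3) = 4/17, H(X|Y=3) = 1.8113
H(X|Y) = 0.2353×1.9056 + 0.2941×1.9710 + 0.2353×1.9056 + 0.2353×1.8113 = 1.9026 bits


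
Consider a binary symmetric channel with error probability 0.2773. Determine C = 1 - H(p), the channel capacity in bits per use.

For BSC with error probability p:
C = 1 - H(p) where H(p) is binary entropy
H(0.2773) = -0.2773 × log₂(0.2773) - 0.7227 × log₂(0.7227)
H(p) = 0.8517
C = 1 - 0.8517 = 0.1483 bits/use
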